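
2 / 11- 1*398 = -4376 / 11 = -397.82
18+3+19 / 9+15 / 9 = 223 / 9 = 24.78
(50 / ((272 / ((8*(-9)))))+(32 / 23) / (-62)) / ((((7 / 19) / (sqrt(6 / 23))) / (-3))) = 9159729*sqrt(138) / 1951481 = 55.14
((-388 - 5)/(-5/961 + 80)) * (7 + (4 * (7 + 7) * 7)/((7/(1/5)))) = -11456081/128125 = -89.41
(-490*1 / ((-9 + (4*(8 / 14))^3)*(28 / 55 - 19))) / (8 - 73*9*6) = -660275 / 288348993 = -0.00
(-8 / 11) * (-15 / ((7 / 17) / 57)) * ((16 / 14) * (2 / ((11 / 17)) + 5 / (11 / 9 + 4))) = 278141760 / 39809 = 6986.91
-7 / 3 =-2.33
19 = 19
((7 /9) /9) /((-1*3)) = -7 /243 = -0.03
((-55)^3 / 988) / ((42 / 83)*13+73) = -2761825 / 1305148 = -2.12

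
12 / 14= 6 / 7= 0.86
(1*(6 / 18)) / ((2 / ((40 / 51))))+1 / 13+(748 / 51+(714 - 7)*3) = 4248254 / 1989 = 2135.87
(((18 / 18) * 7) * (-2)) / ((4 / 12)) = -42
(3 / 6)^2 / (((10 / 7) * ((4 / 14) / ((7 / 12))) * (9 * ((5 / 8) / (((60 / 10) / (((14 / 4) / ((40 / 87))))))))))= 0.05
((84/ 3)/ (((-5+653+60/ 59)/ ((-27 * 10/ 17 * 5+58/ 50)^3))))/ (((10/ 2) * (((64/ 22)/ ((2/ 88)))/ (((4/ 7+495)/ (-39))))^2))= -3730884312447815695501/ 91565950245120000000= -40.75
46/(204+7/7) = 46/205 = 0.22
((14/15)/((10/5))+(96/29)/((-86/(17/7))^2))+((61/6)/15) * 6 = 178769212/39411435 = 4.54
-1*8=-8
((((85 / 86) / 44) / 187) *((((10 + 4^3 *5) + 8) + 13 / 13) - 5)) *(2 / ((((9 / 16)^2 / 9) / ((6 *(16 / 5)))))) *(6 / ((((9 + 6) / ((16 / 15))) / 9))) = 21889024 / 130075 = 168.28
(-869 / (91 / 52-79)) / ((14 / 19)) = 33022 / 2163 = 15.27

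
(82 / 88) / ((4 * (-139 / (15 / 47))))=-615 / 1149808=-0.00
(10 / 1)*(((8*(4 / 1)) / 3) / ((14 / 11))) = 1760 / 21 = 83.81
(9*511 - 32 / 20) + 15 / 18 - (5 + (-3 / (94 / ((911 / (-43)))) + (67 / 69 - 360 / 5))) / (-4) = 8519209243 / 1859320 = 4581.90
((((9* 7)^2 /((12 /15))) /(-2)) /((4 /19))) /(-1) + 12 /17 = 6410319 /544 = 11783.67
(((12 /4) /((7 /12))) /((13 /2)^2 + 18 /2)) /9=16 /1435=0.01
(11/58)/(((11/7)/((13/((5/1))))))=0.31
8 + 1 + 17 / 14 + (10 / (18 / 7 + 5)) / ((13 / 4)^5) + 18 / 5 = 19034155143 / 1377497030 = 13.82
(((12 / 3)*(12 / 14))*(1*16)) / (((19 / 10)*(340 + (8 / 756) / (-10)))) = 518400 / 6104681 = 0.08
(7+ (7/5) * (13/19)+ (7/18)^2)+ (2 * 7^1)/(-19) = 226919/30780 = 7.37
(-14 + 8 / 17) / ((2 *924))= -115 / 15708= -0.01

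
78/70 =39/35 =1.11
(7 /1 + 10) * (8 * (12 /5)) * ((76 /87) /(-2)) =-20672 /145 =-142.57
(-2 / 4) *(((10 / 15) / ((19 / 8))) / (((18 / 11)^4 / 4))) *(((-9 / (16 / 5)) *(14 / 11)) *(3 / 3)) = 46585 / 166212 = 0.28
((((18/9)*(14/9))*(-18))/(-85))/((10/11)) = 308/425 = 0.72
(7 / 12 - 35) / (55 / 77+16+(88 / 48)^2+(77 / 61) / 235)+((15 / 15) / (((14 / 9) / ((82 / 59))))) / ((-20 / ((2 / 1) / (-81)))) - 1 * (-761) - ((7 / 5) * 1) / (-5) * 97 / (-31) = 316962206344872961 / 417929302668150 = 758.41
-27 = -27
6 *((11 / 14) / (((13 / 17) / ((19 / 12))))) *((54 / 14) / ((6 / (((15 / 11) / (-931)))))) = -2295 / 249704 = -0.01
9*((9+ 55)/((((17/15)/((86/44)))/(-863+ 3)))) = -159753600/187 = -854297.33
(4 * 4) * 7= 112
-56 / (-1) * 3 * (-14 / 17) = -138.35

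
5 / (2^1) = 5 / 2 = 2.50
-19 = -19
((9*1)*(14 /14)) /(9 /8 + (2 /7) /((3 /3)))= 504 /79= 6.38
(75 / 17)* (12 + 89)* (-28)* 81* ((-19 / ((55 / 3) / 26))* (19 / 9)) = 10750161240 / 187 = 57487493.26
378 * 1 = 378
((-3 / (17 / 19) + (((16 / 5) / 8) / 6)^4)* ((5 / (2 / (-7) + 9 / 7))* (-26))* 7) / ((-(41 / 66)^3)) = -5592123625088 / 439371375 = -12727.56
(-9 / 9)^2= 1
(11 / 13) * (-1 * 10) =-110 / 13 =-8.46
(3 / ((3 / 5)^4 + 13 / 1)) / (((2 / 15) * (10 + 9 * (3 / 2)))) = 0.07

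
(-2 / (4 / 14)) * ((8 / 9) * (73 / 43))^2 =-2387392 / 149769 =-15.94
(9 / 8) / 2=9 / 16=0.56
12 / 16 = 3 / 4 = 0.75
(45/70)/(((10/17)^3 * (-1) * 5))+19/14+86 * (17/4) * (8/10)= 20518783/70000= 293.13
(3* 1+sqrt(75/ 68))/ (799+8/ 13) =13* sqrt(51)/ 70686+13/ 3465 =0.01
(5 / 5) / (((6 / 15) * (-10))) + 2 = 1.75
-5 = -5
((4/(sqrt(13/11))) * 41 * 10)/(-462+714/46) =-37720 * sqrt(143)/133497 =-3.38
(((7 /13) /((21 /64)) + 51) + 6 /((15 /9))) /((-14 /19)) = -76.33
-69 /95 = -0.73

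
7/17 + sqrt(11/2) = 7/17 + sqrt(22)/2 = 2.76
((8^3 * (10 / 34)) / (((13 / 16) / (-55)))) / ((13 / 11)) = -24780800 / 2873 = -8625.41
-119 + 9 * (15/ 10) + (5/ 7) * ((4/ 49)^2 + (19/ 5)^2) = -15997063/ 168070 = -95.18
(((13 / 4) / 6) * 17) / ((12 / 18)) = 221 / 16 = 13.81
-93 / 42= -31 / 14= -2.21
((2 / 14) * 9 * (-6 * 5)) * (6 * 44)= -10182.86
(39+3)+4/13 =550/13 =42.31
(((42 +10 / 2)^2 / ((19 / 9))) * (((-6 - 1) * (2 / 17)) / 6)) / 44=-46389 / 14212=-3.26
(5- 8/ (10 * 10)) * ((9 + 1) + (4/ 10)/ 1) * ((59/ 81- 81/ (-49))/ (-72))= -2518958/ 1488375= -1.69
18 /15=6 /5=1.20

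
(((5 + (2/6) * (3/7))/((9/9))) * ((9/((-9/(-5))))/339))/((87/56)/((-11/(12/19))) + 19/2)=3135/388946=0.01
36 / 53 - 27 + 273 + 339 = 31041 / 53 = 585.68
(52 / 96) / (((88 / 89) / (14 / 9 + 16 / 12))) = 15041 / 9504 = 1.58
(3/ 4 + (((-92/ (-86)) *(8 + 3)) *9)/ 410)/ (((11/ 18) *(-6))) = -106659/ 387860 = -0.27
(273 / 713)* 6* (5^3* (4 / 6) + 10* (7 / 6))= 155610 / 713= 218.25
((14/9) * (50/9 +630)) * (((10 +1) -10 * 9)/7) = -903760/81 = -11157.53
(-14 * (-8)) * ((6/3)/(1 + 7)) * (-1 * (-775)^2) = -16817500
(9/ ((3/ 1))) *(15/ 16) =45/ 16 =2.81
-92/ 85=-1.08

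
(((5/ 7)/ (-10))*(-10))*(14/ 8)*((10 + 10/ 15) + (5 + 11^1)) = 100/ 3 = 33.33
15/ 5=3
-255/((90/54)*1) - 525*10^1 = -5403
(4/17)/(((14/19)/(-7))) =-38/17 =-2.24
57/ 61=0.93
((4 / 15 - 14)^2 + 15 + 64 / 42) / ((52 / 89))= 28753853 / 81900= 351.08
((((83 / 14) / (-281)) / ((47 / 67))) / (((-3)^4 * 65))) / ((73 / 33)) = -61171 / 23688207270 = -0.00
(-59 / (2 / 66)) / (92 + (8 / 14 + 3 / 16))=-72688 / 3463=-20.99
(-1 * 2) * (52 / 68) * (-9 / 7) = 234 / 119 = 1.97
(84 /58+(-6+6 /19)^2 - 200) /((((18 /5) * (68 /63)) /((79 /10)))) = -481215623 /1423784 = -337.98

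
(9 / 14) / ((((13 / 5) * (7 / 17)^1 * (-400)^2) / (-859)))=-131427 / 40768000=-0.00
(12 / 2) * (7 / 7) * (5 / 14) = 15 / 7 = 2.14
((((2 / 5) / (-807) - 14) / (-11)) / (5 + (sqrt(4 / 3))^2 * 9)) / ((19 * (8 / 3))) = 14123 / 9557570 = 0.00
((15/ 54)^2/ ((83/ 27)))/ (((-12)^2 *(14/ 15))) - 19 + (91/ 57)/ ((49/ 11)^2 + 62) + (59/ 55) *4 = -14.69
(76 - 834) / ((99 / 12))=-91.88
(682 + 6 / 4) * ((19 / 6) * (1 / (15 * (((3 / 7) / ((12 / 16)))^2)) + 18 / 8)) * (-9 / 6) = -15298097 / 1920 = -7967.76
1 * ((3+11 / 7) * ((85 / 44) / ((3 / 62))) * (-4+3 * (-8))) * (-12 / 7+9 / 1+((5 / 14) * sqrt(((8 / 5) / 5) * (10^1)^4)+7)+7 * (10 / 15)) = -16864000 * sqrt(2) / 231 - 67118720 / 693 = -200096.12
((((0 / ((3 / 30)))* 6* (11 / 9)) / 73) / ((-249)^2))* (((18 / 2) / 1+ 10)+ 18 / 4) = 0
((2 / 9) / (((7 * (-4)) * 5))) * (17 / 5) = -17 / 3150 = -0.01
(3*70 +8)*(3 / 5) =654 / 5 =130.80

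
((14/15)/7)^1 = 2/15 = 0.13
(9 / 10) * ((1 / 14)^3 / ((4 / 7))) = 9 / 15680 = 0.00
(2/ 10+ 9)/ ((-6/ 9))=-69/ 5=-13.80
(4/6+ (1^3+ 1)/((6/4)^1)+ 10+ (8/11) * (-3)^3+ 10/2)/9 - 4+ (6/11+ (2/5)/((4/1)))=-3611/990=-3.65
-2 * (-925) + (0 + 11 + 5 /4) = 7449 /4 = 1862.25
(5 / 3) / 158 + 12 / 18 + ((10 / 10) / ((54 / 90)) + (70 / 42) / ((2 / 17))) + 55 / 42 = 19709 / 1106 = 17.82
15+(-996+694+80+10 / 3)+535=994 / 3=331.33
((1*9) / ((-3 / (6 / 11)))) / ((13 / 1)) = -18 / 143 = -0.13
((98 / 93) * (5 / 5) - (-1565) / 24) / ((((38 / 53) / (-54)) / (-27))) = 634921821 / 4712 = 134745.72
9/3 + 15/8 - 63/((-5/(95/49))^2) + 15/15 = -9871/2744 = -3.60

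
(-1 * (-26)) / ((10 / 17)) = 221 / 5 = 44.20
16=16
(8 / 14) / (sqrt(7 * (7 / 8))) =8 * sqrt(2) / 49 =0.23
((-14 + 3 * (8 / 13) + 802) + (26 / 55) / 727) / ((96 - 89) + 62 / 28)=5747928452 / 67054845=85.72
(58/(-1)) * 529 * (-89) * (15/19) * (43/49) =1761300210/931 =1891836.96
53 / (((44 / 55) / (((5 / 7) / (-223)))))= -1325 / 6244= -0.21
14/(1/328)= 4592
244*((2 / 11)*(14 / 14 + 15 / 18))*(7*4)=6832 / 3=2277.33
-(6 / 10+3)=-18 / 5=-3.60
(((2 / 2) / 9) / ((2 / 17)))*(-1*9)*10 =-85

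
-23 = -23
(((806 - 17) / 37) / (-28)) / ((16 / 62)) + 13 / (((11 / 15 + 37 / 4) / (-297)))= -389.70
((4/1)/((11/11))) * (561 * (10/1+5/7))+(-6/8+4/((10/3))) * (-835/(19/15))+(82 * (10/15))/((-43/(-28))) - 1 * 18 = 23763.81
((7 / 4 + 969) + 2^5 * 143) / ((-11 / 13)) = -6555.25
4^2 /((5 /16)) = 256 /5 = 51.20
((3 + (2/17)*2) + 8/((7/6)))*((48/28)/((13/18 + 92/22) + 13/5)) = 14267880/6188357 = 2.31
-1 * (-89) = 89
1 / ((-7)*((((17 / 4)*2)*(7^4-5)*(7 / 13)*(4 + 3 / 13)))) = -0.00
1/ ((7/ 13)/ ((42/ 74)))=39/ 37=1.05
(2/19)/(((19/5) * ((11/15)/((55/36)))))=125/2166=0.06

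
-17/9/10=-17/90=-0.19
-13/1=-13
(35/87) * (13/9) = 455/783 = 0.58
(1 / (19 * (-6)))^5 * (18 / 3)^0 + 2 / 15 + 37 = 3574853074651 / 96270729120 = 37.13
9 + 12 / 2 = 15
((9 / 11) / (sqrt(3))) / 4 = 3 *sqrt(3) / 44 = 0.12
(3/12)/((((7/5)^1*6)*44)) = 5/7392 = 0.00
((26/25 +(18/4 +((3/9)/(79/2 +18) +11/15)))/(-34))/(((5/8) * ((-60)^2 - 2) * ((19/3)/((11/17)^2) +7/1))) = -2621223/706222636000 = -0.00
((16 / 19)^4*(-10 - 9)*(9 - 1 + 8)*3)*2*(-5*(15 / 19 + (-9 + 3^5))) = 140330926080 / 130321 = 1076809.77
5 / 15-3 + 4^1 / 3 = -4 / 3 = -1.33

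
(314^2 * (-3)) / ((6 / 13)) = -640874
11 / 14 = 0.79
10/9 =1.11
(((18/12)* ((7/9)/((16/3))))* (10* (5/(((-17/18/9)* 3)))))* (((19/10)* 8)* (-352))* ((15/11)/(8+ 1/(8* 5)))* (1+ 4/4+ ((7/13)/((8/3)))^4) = 105111349882875/1662478688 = 63225.68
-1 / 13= -0.08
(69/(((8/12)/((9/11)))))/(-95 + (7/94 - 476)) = -9729/65593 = -0.15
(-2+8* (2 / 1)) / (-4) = -3.50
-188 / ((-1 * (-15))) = -188 / 15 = -12.53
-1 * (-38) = 38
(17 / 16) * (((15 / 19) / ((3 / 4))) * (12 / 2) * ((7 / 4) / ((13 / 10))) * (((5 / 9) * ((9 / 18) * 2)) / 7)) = 0.72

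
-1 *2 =-2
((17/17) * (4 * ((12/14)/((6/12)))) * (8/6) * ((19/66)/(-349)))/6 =-304/241857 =-0.00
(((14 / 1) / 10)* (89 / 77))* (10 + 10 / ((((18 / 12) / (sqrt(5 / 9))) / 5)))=178 / 11 + 1780* sqrt(5) / 99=56.39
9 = 9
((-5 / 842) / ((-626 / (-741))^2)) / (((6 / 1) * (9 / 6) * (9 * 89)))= -0.00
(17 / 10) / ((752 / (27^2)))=12393 / 7520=1.65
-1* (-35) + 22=57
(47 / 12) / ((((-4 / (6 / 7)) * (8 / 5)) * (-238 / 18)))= 2115 / 53312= 0.04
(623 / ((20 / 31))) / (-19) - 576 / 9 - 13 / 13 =-115.82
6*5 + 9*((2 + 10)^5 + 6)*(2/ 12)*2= 746544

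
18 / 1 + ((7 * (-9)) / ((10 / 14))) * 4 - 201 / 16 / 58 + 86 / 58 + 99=-1088237 / 4640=-234.53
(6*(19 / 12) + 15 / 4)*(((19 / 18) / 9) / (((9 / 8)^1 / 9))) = 1007 / 81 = 12.43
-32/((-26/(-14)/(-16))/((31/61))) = 111104/793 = 140.11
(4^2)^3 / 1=4096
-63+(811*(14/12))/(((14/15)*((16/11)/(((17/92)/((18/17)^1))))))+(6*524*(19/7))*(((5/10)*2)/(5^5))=142259094599/2318400000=61.36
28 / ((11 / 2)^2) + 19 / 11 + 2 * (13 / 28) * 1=6067 / 1694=3.58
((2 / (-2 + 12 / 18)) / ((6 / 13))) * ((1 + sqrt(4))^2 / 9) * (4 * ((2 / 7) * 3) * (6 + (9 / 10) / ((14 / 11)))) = -36621 / 490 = -74.74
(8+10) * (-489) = -8802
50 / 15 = 10 / 3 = 3.33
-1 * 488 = -488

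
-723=-723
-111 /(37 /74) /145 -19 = -2977 /145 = -20.53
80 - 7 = 73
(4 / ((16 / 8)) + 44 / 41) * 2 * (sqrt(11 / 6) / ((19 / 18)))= 756 * sqrt(66) / 779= 7.88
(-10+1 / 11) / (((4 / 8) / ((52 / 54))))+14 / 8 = -20593 / 1188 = -17.33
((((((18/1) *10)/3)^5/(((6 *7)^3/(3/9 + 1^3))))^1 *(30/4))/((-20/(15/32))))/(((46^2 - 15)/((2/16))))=-0.15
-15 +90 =75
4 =4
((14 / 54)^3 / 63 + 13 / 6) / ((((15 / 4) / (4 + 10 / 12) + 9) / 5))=1.11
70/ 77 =10/ 11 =0.91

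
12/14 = 6/7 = 0.86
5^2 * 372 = 9300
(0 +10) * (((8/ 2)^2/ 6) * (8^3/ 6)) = 2275.56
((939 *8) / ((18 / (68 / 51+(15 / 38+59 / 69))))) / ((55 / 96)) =135676736 / 72105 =1881.66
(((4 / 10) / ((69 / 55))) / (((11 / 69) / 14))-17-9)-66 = -64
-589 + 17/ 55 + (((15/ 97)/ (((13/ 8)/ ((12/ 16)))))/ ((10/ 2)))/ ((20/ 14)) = -8165593/ 13871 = -588.68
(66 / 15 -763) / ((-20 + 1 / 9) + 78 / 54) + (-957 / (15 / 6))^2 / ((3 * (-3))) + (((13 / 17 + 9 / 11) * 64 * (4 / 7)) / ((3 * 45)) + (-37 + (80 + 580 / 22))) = -2371832693387 / 146673450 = -16170.84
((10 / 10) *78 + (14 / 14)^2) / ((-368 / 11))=-869 / 368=-2.36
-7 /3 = -2.33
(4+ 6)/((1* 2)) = 5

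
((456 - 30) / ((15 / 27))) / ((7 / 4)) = 15336 / 35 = 438.17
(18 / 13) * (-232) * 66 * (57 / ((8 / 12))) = -23565168 / 13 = -1812705.23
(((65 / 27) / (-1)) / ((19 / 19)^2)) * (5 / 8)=-1.50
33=33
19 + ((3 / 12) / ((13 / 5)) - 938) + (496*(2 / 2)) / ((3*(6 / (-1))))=-442943 / 468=-946.46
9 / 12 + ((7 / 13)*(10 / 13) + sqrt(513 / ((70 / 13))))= 787 / 676 + 3*sqrt(51870) / 70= 10.92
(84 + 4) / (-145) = -88 / 145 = -0.61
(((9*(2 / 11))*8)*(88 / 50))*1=576 / 25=23.04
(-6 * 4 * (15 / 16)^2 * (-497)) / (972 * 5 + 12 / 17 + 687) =30175 / 15968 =1.89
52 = 52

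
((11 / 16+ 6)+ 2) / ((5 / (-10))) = -17.38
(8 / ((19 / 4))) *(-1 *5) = -160 / 19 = -8.42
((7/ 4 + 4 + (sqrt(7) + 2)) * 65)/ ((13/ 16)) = 80 * sqrt(7) + 620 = 831.66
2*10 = 20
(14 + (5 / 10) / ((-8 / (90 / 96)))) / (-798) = -3569 / 204288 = -0.02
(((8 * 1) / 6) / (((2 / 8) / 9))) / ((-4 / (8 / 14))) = -6.86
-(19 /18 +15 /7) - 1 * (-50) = 5897 /126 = 46.80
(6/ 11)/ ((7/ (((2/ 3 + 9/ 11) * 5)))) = 70/ 121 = 0.58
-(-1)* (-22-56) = -78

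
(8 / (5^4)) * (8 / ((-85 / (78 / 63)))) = -1664 / 1115625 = -0.00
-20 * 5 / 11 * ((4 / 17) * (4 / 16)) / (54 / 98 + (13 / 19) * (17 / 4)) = -372400 / 2408747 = -0.15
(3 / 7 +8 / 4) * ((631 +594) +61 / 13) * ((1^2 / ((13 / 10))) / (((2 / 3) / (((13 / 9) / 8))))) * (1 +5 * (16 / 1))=18343935 / 364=50395.43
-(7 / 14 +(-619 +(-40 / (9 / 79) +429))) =9731 / 18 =540.61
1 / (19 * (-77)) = -1 / 1463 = -0.00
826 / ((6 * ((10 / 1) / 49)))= 20237 / 30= 674.57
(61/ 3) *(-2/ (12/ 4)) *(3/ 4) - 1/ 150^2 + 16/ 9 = -62917/ 7500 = -8.39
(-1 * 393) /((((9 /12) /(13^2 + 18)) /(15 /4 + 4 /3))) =-1494317 /3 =-498105.67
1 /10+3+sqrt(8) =2* sqrt(2)+31 /10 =5.93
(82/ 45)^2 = 6724/ 2025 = 3.32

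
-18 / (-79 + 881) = -9 / 401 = -0.02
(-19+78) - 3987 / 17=-2984 / 17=-175.53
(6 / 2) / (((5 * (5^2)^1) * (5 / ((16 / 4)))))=12 / 625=0.02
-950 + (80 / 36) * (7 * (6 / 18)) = -25510 / 27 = -944.81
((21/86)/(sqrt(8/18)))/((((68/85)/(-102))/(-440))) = 883575/43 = 20548.26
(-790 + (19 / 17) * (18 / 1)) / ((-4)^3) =409 / 34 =12.03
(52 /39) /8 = 1 /6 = 0.17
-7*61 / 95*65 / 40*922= -2559011 / 380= -6734.24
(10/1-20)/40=-1/4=-0.25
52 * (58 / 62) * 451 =680108 / 31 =21938.97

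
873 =873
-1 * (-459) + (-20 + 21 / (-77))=4826 / 11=438.73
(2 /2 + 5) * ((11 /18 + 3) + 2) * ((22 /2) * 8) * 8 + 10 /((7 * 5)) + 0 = 23701.62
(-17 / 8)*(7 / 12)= -119 / 96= -1.24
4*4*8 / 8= 16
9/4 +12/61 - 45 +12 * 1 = -7455/244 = -30.55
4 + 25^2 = 629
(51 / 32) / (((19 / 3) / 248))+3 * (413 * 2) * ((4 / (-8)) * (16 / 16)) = -89421 / 76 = -1176.59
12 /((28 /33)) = 99 /7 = 14.14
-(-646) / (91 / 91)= 646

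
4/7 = 0.57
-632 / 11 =-57.45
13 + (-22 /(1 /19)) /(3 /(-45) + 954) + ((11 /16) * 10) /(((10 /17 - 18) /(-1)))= 439019811 /33883712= 12.96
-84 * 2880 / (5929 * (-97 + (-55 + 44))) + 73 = 62151 / 847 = 73.38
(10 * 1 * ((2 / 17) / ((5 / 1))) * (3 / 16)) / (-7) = -3 / 476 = -0.01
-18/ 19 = -0.95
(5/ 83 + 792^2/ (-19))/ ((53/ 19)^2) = -4242.79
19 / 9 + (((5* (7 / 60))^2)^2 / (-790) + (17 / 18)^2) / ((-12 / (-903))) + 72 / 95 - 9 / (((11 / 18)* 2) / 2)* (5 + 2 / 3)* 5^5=-79346780002225 / 304330752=-260725.48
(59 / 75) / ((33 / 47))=2773 / 2475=1.12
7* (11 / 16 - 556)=-62195 / 16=-3887.19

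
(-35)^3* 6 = -257250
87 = 87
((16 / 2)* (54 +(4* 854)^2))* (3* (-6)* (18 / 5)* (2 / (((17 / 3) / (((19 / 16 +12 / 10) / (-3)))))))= 144426240648 / 85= 1699132242.92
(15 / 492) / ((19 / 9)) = 45 / 3116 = 0.01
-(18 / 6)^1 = -3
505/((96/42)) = 3535/16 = 220.94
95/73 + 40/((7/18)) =53225/511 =104.16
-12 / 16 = -3 / 4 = -0.75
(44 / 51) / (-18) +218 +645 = 396095 / 459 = 862.95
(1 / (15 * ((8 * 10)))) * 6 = 1 / 200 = 0.00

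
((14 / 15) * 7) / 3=98 / 45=2.18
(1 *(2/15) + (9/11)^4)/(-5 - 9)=-127697/3074610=-0.04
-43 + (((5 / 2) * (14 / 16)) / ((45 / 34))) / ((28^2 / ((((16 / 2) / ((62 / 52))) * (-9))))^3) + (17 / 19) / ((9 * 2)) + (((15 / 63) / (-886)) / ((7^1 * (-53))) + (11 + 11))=-336935448274481881 / 16082033956778664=-20.95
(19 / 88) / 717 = 19 / 63096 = 0.00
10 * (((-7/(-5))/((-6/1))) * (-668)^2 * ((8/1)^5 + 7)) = -34124980400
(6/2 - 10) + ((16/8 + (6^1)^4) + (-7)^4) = 3692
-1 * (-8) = 8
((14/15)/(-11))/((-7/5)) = 2/33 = 0.06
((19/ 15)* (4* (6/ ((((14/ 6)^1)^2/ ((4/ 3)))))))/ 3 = 608/ 245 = 2.48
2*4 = 8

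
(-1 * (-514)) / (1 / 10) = 5140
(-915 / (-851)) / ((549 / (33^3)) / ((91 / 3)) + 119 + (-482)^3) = -110825715 / 11542228323152668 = -0.00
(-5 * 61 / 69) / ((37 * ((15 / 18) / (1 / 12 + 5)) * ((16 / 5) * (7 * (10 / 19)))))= -70699 / 1143744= -0.06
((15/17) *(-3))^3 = -18.55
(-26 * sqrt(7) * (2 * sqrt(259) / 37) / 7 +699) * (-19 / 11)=-13281 / 11 +988 * sqrt(37) / 407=-1192.60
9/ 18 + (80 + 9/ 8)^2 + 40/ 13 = 5478589/ 832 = 6584.84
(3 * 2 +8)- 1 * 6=8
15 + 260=275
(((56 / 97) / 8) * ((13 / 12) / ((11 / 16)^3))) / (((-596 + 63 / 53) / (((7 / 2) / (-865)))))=0.00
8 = 8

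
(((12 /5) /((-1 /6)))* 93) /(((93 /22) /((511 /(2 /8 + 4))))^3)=-727445905657856 /23606965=-30814884.75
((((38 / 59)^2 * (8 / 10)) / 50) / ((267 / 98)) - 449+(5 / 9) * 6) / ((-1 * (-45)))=-51776546101 / 5228026875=-9.90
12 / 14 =6 / 7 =0.86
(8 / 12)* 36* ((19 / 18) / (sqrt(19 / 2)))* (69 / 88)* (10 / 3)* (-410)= -47150* sqrt(38) / 33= -8807.64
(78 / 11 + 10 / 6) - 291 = -9314 / 33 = -282.24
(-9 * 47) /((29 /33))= -13959 /29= -481.34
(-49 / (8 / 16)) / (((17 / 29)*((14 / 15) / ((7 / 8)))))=-21315 / 136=-156.73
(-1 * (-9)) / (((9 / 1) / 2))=2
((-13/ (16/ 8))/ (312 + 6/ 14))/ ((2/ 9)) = -91/ 972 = -0.09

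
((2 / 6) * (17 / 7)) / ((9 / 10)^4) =170000 / 137781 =1.23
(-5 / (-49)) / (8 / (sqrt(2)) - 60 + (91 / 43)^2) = -949082455 / 511043963801 - 68376020 *sqrt(2) / 511043963801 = -0.00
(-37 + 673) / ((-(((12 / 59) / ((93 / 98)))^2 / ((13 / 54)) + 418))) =-13829226294 / 9093168725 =-1.52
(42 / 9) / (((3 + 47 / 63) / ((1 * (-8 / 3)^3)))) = -12544 / 531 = -23.62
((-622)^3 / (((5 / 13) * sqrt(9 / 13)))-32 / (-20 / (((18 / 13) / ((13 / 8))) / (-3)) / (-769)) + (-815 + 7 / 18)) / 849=-3128344024 * sqrt(13) / 12735-7074907 / 12913290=-885701.75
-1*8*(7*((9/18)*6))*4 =-672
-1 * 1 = -1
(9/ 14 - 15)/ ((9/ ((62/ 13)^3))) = -7983988/ 46137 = -173.05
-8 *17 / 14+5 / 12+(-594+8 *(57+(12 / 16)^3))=-24179 / 168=-143.92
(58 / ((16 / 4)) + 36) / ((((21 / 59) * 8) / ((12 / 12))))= 5959 / 336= 17.74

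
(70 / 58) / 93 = 35 / 2697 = 0.01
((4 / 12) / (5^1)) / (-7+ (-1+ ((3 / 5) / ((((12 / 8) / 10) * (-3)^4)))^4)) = -14348907 / 1721867560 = -0.01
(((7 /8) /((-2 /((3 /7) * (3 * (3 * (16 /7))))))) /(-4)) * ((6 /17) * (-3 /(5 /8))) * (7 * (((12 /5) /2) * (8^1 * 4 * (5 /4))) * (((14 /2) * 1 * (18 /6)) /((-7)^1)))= 139968 /85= 1646.68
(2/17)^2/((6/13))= 26/867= 0.03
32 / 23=1.39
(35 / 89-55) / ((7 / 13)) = -63180 / 623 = -101.41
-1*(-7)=7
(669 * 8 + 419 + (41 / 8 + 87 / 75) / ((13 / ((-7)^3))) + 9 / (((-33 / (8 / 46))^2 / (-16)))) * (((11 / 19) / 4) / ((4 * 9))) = 932831231441 / 41394038400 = 22.54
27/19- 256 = -4837/19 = -254.58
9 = 9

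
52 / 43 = 1.21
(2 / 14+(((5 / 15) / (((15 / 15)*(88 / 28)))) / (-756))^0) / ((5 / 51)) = 408 / 35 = 11.66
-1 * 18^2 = -324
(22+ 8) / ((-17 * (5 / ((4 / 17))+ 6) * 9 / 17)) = -40 / 327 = -0.12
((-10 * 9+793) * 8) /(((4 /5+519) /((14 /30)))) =39368 /7797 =5.05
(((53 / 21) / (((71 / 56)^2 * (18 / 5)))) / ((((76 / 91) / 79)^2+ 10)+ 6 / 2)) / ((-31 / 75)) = -76695673964000 / 944941567611411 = -0.08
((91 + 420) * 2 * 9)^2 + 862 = 84604066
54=54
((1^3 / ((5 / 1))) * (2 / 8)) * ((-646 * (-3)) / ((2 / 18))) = 872.10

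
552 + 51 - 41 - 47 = 515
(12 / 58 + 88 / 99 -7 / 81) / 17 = 2371 / 39933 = 0.06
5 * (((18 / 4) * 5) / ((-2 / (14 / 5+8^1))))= -1215 / 2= -607.50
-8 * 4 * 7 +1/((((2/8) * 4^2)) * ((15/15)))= -895/4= -223.75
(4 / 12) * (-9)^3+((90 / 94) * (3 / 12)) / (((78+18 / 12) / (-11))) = -1210791 / 4982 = -243.03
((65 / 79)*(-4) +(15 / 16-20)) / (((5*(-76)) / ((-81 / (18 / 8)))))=-2.12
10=10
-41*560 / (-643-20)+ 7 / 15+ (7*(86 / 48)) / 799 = 14588679 / 415480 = 35.11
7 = 7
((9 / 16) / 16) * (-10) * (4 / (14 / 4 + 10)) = -0.10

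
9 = 9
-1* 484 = -484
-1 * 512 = -512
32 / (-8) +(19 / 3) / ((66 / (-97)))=-13.31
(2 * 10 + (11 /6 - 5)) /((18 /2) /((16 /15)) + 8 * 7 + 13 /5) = 0.25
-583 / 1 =-583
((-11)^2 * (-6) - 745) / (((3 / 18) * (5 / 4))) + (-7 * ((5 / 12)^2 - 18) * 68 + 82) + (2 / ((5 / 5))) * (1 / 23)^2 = 143455109 / 95220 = 1506.56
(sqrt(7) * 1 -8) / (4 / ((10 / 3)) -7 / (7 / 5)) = 40 / 19 -5 * sqrt(7) / 19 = 1.41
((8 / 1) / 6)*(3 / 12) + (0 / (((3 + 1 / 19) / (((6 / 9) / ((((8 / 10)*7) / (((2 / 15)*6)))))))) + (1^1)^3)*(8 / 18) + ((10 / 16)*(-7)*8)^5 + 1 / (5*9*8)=-18907874719 / 360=-52521874.22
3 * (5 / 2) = 15 / 2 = 7.50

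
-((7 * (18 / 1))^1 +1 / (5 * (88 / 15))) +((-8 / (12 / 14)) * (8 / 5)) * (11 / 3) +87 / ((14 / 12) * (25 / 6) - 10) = -28969843 / 146520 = -197.72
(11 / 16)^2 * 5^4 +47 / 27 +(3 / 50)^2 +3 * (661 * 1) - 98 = 9426907427 / 4320000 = 2182.15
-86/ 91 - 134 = -12280/ 91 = -134.95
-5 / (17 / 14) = -70 / 17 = -4.12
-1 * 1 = -1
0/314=0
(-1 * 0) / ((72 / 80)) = 0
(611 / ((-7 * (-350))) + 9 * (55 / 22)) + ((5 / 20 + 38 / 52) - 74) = -3202189 / 63700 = -50.27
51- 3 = 48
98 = 98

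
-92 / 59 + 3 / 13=-1019 / 767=-1.33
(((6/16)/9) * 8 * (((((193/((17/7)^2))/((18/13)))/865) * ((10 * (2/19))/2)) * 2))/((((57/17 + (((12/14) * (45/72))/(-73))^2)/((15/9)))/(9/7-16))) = -75578402667040/1077896988191223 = -0.07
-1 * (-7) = 7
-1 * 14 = -14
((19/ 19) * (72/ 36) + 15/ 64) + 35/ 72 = 1567/ 576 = 2.72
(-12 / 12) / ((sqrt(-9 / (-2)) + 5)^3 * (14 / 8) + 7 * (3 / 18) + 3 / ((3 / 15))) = -406704 / 43243169 + 240408 * sqrt(2) / 43243169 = -0.00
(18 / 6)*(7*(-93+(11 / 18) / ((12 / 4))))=-35077 / 18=-1948.72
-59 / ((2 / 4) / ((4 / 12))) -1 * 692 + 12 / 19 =-41650 / 57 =-730.70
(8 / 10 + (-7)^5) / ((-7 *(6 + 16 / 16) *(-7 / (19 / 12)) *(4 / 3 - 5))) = 1596589 / 75460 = 21.16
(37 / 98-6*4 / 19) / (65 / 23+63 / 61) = -2313547 / 10080868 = -0.23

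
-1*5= -5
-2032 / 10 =-1016 / 5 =-203.20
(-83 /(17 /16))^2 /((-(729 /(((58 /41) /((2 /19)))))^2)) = -535425865984 /258178820769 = -2.07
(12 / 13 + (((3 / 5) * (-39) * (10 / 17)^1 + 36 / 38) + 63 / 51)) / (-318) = 0.03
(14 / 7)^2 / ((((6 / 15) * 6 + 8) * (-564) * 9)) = -0.00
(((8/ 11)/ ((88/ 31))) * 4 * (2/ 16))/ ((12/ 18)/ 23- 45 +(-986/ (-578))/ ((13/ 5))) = -472719/ 163533436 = -0.00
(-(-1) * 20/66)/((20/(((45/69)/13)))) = 5/6578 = 0.00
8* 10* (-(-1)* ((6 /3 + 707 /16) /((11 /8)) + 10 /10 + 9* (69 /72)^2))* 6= 452565 /22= 20571.14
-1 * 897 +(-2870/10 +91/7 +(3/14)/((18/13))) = -98351/84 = -1170.85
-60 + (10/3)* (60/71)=-4060/71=-57.18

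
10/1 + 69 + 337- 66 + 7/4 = 1407/4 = 351.75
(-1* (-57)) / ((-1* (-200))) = 0.28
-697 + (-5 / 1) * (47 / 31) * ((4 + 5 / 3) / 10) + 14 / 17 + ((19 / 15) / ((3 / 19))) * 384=37628767 / 15810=2380.06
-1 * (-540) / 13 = 540 / 13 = 41.54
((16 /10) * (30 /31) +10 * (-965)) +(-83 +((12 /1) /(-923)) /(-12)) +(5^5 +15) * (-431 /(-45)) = 5238609538 /257517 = 20342.77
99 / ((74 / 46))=2277 / 37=61.54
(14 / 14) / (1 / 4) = 4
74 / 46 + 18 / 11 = 821 / 253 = 3.25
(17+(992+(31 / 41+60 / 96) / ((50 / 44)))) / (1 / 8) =8283766 / 1025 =8081.72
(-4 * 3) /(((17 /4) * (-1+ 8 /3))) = -144 /85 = -1.69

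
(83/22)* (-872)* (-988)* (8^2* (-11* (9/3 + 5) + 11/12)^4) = 969022835499647500/81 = 11963244882711697.53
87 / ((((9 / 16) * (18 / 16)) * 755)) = 3712 / 20385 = 0.18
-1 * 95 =-95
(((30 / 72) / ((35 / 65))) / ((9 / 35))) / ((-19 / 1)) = -325 / 2052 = -0.16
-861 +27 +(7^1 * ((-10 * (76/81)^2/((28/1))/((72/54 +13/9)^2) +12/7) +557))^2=15292855.98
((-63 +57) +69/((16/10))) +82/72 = 2755/72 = 38.26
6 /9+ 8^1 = 26 /3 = 8.67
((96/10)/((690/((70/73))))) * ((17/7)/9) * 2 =0.01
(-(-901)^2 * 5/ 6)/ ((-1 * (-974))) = -694.56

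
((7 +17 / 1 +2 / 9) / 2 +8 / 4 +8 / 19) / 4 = 2485 / 684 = 3.63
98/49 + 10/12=17/6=2.83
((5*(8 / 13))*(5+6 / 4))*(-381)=-7620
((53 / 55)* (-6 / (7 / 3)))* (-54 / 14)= 25758 / 2695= 9.56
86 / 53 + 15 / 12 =609 / 212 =2.87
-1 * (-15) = 15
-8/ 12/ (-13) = 2/ 39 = 0.05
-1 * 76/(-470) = 0.16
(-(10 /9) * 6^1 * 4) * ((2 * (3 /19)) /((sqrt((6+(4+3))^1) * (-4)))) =40 * sqrt(13) /247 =0.58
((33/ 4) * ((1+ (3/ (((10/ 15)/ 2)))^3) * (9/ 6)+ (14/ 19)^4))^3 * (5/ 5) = 104514869959761489124956469047/ 141652154820234304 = 737827603769.23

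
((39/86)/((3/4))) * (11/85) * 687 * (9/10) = 48.38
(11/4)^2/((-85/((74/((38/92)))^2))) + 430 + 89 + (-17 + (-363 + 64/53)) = -4416280778/1626305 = -2715.53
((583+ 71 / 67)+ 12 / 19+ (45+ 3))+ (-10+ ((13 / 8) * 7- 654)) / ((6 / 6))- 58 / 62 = -6588491 / 315704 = -20.87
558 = 558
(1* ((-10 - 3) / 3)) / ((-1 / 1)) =13 / 3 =4.33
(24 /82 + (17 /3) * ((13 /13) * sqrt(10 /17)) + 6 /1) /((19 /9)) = 3 * sqrt(170) /19 + 2322 /779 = 5.04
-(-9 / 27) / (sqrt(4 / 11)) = sqrt(11) / 6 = 0.55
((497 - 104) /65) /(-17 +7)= -393 /650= -0.60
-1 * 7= -7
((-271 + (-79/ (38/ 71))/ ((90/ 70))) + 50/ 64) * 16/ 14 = -2106845/ 4788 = -440.03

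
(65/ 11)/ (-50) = -13/ 110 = -0.12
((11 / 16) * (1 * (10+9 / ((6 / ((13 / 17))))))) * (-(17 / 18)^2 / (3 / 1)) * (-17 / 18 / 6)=1204841 / 3359232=0.36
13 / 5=2.60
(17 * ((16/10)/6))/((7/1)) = 0.65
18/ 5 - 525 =-2607/ 5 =-521.40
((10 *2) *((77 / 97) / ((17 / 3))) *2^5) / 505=29568 / 166549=0.18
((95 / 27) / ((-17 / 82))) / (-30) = 779 / 1377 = 0.57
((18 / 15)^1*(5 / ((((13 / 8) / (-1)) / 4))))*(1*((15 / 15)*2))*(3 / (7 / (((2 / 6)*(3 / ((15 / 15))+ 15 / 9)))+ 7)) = -2304 / 299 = -7.71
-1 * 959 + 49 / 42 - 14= -5831 / 6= -971.83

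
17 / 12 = 1.42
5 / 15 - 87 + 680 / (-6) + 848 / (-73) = -15448 / 73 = -211.62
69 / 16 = 4.31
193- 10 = 183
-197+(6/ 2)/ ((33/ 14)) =-2153/ 11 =-195.73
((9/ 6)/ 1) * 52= 78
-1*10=-10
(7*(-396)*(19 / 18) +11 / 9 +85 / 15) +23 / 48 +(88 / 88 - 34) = -425035 / 144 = -2951.63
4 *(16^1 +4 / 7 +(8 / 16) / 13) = 6046 / 91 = 66.44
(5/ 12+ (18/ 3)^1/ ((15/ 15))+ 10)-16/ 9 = 527/ 36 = 14.64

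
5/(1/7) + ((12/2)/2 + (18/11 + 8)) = 524/11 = 47.64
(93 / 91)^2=1.04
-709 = -709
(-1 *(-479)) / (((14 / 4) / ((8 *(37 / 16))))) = 17723 / 7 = 2531.86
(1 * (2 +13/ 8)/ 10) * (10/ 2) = 29/ 16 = 1.81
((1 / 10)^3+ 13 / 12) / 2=3253 / 6000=0.54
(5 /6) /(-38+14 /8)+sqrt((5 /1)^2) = 433 /87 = 4.98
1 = 1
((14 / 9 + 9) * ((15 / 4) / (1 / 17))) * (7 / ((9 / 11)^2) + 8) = 12072125 / 972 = 12419.88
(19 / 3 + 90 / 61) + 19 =4906 / 183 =26.81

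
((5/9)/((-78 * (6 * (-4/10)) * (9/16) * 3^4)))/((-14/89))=-0.00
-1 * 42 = -42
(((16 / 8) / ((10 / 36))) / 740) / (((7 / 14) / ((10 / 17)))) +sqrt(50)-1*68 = -213824 / 3145 +5*sqrt(2) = -60.92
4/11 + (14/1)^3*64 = 1931780/11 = 175616.36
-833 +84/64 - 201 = -16523/16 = -1032.69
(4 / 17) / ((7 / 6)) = 24 / 119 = 0.20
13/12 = 1.08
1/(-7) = -1/7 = -0.14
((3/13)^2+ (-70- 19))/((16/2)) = -1879/169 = -11.12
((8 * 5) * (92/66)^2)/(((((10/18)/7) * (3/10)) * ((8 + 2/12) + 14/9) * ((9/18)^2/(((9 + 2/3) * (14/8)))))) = 13745536/605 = 22719.89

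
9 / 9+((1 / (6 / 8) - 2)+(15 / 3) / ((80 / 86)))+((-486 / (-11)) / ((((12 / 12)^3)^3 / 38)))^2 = 2818741.44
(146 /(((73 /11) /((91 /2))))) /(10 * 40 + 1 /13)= 1859 /743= 2.50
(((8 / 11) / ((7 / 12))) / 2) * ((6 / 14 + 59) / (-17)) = -19968 / 9163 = -2.18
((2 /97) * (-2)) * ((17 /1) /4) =-17 /97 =-0.18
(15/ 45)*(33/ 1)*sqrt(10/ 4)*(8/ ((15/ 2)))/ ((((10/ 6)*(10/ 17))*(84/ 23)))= 4301*sqrt(10)/ 2625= 5.18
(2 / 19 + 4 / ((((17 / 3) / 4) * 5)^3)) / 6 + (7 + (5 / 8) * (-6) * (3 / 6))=1440648437 / 280041000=5.14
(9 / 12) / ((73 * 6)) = 1 / 584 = 0.00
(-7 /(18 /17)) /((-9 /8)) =476 /81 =5.88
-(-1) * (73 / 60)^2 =5329 / 3600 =1.48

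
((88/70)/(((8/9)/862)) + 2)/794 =42739/27790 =1.54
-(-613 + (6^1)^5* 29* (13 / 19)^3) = -491227721 / 6859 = -71617.98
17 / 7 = 2.43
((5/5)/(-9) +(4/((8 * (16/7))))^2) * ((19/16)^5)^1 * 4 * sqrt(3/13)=-1443565717 * sqrt(39)/31406948352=-0.29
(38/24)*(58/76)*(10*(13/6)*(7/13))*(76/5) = 3857/18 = 214.28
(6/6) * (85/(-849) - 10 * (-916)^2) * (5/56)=-5088275375/6792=-749157.15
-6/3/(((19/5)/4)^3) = -16000/6859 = -2.33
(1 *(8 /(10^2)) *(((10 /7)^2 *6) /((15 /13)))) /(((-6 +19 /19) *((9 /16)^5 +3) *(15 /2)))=-436207616 /58887777375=-0.01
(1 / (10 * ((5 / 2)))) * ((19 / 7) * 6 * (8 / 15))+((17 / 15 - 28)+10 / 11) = -739493 / 28875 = -25.61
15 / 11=1.36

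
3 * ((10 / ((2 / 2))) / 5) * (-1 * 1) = -6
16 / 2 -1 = 7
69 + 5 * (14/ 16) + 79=1219/ 8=152.38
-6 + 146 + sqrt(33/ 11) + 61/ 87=sqrt(3) + 12241/ 87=142.43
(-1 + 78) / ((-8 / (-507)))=4879.88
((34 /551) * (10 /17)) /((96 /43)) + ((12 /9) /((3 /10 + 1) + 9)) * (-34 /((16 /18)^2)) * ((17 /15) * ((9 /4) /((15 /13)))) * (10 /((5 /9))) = -754498639 /3405180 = -221.57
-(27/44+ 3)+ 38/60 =-1967/660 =-2.98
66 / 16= 33 / 8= 4.12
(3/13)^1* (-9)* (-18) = 486/13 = 37.38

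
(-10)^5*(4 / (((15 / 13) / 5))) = -5200000 / 3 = -1733333.33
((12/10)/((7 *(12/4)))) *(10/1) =4/7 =0.57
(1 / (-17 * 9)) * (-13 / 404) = 0.00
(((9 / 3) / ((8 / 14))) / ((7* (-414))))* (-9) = 3 / 184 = 0.02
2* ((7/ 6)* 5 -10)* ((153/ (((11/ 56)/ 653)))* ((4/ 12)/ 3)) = -15541400/ 33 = -470951.52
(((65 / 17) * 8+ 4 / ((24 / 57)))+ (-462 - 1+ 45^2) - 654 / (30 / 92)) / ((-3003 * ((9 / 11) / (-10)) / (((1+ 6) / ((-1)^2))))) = -68597 / 5967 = -11.50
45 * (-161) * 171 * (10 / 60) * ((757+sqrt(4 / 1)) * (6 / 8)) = -940321305 / 8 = -117540163.12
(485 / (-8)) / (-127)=485 / 1016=0.48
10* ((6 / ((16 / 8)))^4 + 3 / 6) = 815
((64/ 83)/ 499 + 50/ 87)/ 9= 2076418/ 32429511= 0.06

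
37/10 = 3.70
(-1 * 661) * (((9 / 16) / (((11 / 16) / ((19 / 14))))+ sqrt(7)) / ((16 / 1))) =-661 * sqrt(7) / 16 - 113031 / 2464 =-155.18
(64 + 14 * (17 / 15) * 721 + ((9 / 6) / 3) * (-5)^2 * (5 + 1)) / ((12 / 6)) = 173683 / 30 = 5789.43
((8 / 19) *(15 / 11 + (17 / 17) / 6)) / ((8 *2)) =101 / 2508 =0.04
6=6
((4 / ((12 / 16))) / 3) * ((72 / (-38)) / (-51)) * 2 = 128 / 969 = 0.13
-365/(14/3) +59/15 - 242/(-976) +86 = 613189/51240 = 11.97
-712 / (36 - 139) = 712 / 103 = 6.91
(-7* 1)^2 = 49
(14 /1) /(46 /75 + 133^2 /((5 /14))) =525 /1857368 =0.00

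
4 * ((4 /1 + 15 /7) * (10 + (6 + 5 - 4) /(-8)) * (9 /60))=9417 /280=33.63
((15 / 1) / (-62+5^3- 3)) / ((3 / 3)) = 1 / 4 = 0.25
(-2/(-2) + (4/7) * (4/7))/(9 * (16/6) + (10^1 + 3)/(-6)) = 390/6419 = 0.06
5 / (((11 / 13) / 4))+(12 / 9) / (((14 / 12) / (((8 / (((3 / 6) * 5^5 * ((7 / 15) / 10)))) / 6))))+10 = 2267658 / 67375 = 33.66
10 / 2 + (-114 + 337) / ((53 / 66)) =14983 / 53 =282.70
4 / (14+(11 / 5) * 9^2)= 20 / 961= 0.02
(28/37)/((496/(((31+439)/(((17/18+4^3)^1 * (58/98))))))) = 103635/5554921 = 0.02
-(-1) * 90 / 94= 45 / 47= 0.96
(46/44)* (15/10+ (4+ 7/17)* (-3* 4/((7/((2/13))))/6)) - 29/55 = 25933/30940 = 0.84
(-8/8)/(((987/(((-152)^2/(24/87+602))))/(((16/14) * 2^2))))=-10720256/60336297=-0.18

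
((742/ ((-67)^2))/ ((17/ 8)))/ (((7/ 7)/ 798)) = 4736928/ 76313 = 62.07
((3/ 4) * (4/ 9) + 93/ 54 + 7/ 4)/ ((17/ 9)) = 137/ 68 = 2.01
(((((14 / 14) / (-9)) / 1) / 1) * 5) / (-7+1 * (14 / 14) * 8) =-0.56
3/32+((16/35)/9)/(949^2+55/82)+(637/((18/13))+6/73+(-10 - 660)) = -3799697440206901/18113765379360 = -209.77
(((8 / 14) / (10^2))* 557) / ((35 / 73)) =40661 / 6125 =6.64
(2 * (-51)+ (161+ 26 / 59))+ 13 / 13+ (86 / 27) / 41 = 3952636 / 65313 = 60.52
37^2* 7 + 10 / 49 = 469577 / 49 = 9583.20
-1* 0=0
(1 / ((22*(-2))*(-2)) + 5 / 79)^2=269361 / 48330304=0.01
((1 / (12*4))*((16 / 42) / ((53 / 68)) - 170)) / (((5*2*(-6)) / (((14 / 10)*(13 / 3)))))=0.36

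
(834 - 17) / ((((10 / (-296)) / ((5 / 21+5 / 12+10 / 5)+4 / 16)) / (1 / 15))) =-7375876 / 1575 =-4683.10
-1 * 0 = 0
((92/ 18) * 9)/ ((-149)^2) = 46/ 22201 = 0.00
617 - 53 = 564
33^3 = 35937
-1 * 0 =0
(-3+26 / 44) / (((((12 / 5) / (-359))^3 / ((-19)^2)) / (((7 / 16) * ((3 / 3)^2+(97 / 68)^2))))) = 10869886152919089625 / 2812575744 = 3864744327.72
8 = 8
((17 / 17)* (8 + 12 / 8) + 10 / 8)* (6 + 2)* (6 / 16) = 129 / 4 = 32.25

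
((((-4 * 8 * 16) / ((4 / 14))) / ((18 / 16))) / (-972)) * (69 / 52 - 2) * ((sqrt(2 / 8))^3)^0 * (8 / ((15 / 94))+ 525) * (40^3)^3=-14184230158336000000000 / 85293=-166300049925972823.09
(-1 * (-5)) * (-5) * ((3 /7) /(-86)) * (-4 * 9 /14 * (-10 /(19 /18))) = 121500 /40033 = 3.03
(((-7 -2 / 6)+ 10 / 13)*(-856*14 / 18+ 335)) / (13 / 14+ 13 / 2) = 102592 / 351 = 292.28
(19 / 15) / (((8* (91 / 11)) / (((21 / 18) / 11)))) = 19 / 9360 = 0.00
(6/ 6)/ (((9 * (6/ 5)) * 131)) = 5/ 7074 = 0.00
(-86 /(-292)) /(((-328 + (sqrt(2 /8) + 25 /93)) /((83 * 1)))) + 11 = 48542678 /4443145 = 10.93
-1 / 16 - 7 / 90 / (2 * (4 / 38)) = -311 / 720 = -0.43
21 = 21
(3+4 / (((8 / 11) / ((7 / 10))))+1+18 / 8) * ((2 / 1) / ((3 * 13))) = 101 / 195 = 0.52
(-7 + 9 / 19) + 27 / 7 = -355 / 133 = -2.67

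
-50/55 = -10/11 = -0.91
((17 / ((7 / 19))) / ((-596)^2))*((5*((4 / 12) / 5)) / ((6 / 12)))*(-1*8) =-323 / 466221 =-0.00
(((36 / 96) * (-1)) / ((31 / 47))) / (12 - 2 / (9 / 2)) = -1269 / 25792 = -0.05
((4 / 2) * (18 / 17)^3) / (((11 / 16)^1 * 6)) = 31104 / 54043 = 0.58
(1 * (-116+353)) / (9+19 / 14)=3318 / 145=22.88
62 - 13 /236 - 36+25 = 50.94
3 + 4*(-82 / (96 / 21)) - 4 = -291 / 4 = -72.75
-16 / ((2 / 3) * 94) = -12 / 47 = -0.26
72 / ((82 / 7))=252 / 41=6.15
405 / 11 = 36.82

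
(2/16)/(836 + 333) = 1/9352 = 0.00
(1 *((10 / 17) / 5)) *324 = 648 / 17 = 38.12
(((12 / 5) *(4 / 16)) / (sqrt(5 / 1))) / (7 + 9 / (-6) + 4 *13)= 6 *sqrt(5) / 2875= 0.00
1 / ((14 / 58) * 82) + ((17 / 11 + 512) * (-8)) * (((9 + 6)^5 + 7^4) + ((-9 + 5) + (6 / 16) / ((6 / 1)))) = -9880262874760 / 3157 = -3129636640.72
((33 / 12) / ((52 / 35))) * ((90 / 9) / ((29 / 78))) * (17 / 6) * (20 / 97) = 163625 / 5626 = 29.08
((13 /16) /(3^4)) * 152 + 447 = 72661 /162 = 448.52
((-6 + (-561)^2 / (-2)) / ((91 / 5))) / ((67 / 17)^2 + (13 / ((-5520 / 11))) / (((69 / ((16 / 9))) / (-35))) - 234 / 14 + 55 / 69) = 19487261788065 / 813501572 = 23954.79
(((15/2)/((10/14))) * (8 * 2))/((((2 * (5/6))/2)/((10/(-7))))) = -288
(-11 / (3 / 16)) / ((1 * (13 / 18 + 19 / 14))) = -28.21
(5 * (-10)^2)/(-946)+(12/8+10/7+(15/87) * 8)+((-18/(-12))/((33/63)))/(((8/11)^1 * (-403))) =2333855851/619130512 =3.77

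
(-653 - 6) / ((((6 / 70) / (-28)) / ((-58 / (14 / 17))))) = -45484180 / 3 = -15161393.33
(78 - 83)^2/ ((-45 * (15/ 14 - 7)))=70/ 747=0.09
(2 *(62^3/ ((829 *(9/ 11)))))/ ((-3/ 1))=-5243216/ 22383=-234.25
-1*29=-29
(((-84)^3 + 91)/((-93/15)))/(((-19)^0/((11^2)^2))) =43382234665/31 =1399426924.68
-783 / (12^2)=-87 / 16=-5.44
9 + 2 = 11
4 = 4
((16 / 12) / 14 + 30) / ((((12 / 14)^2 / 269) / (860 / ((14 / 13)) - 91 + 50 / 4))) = 214231331 / 27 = 7934493.74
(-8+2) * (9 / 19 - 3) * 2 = 576 / 19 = 30.32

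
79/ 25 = 3.16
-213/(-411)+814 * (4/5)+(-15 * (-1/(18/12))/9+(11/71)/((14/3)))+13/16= 32045818361/49024080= 653.68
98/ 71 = 1.38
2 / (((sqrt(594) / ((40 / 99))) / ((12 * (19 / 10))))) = 304 * sqrt(66) / 3267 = 0.76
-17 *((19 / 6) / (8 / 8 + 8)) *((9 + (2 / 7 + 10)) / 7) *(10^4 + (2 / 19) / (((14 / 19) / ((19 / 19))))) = -113051615 / 686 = -164798.27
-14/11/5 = -14/55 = -0.25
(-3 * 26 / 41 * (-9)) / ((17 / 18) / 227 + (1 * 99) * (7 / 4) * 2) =717093 / 14512114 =0.05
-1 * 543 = -543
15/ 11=1.36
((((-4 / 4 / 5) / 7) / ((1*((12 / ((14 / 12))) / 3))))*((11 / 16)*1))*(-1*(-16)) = -11 / 120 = -0.09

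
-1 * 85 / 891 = -85 / 891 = -0.10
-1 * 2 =-2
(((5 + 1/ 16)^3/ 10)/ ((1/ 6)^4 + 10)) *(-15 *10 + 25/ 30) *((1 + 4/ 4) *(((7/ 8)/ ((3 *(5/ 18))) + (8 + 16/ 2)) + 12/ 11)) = -788515486371/ 112302080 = -7021.38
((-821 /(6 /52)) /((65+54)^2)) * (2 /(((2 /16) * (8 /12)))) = -170768 /14161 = -12.06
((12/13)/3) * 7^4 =738.77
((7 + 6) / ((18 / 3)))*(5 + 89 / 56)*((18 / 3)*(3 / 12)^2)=4797 / 896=5.35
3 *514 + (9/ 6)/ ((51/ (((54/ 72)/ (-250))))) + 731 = 2273.00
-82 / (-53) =82 / 53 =1.55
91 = 91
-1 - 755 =-756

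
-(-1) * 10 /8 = 5 /4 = 1.25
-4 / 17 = -0.24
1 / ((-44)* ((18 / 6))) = -1 / 132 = -0.01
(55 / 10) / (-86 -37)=-11 / 246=-0.04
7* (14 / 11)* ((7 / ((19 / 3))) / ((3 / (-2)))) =-1372 / 209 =-6.56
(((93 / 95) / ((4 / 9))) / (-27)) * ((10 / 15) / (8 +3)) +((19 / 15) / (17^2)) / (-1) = -16901 / 1812030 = -0.01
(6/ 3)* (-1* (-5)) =10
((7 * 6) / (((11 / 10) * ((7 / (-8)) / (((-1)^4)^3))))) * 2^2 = -1920 / 11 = -174.55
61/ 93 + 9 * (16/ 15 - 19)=-74746/ 465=-160.74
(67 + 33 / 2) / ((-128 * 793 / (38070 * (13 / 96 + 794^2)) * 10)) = -12825976044087 / 6496256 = -1974364.32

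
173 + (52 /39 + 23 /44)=23081 /132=174.86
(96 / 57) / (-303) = -32 / 5757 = -0.01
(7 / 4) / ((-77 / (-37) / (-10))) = -185 / 22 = -8.41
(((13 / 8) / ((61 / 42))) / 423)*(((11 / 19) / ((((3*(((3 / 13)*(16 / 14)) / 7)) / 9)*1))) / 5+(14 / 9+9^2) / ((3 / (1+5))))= 108510493 / 235323360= 0.46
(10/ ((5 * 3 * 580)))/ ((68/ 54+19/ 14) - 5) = -63/ 130645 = -0.00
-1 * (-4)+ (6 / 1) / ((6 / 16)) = 20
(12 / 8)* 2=3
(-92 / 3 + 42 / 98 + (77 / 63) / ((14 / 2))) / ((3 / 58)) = -109852 / 189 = -581.23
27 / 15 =9 / 5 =1.80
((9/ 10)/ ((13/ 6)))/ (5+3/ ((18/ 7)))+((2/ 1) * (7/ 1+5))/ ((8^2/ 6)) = 22293/ 9620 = 2.32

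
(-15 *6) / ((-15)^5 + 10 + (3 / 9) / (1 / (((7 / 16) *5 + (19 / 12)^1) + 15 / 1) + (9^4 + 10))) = 799270065 / 6743752365202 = 0.00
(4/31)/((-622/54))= -0.01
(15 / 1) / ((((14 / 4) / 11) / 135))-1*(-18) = 6382.29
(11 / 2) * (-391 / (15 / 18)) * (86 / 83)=-1109658 / 415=-2673.87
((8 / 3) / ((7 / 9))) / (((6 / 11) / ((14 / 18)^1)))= 44 / 9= 4.89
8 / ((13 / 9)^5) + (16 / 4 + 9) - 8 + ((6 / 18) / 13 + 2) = 9242890 / 1113879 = 8.30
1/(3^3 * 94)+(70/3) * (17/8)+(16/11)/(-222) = 102423073/2065932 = 49.58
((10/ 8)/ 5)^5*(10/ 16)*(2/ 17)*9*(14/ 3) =0.00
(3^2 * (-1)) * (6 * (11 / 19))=-594 / 19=-31.26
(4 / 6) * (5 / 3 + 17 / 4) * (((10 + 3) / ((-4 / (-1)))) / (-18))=-923 / 1296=-0.71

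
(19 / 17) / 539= 0.00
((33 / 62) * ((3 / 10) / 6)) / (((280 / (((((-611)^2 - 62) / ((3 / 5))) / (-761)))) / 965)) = -74.98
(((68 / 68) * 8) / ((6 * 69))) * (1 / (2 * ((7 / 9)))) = 2 / 161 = 0.01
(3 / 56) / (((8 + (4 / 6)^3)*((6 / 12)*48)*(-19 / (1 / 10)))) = -27 / 19066880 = -0.00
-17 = -17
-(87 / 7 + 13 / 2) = -265 / 14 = -18.93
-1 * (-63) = 63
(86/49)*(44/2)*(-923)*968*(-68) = 2345908252.73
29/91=0.32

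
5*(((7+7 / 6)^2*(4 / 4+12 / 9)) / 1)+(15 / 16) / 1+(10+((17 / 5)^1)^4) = 249121697 / 270000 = 922.67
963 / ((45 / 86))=9202 / 5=1840.40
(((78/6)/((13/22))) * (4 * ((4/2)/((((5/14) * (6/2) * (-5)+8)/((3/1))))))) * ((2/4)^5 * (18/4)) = 2079/74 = 28.09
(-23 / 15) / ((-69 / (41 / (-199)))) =-41 / 8955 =-0.00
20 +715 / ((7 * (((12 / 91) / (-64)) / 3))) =-148700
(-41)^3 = -68921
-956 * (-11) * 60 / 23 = 630960 / 23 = 27433.04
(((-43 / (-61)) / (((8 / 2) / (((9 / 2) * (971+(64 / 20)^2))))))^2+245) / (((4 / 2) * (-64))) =-90162951089009 / 19051520000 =-4732.59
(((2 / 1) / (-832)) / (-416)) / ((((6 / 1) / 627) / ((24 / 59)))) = 627 / 2552576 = 0.00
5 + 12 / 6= 7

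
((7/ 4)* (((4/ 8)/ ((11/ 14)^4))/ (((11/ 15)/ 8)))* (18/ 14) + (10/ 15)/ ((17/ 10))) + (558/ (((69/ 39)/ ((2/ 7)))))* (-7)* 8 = -947145937324/ 188912823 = -5013.67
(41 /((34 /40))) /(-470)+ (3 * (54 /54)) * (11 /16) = 25055 /12784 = 1.96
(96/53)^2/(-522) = -512/81461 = -0.01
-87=-87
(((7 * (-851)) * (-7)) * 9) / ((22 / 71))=26645661 / 22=1211166.41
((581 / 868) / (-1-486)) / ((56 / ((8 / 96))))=-83 / 40580736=-0.00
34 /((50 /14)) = 9.52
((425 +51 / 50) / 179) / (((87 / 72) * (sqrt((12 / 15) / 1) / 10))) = 1428 * sqrt(5) / 145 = 22.02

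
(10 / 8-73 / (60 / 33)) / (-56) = 389 / 560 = 0.69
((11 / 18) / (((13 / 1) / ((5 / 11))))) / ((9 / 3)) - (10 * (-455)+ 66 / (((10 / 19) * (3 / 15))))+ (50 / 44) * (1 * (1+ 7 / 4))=11024579 / 2808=3926.13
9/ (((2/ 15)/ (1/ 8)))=135/ 16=8.44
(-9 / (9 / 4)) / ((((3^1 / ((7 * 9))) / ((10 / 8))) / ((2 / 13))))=-210 / 13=-16.15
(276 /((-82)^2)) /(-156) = -23 /87412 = -0.00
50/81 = 0.62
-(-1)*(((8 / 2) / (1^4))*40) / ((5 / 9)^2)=2592 / 5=518.40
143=143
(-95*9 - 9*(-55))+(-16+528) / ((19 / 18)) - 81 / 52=122013 / 988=123.49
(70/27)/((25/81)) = 42/5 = 8.40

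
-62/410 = -31/205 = -0.15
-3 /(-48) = 1 /16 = 0.06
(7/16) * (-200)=-175/2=-87.50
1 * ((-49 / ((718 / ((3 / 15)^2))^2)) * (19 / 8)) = -931 / 2577620000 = -0.00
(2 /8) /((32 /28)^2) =49 /256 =0.19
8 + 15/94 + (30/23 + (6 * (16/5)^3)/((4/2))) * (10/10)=29124281/270250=107.77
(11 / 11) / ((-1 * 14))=-1 / 14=-0.07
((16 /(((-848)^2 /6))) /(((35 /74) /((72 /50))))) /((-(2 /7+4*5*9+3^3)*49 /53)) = -999 /471030875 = -0.00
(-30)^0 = 1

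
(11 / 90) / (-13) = -11 / 1170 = -0.01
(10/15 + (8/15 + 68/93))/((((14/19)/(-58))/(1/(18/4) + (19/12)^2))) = -414.87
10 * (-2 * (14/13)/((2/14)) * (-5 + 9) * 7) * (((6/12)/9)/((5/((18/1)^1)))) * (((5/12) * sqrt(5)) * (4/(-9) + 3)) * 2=-4020.59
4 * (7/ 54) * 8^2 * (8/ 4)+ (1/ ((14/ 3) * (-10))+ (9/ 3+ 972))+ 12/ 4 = 3947639/ 3780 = 1044.35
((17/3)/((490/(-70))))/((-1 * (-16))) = -17/336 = -0.05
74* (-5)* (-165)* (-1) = -61050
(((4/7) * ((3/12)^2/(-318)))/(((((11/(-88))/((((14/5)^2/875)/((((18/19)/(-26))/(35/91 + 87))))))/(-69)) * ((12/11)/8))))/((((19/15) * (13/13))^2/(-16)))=-36788224/377625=-97.42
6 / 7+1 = 13 / 7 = 1.86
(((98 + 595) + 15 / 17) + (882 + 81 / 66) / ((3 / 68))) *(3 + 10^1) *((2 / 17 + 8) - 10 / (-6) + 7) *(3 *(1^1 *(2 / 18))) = 14367961712 / 9537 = 1506549.41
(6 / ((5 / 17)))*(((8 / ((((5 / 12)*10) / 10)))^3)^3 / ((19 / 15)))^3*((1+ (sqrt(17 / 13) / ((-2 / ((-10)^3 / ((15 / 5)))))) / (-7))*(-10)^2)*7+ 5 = 25612104158535636475362061602849024772755634158598959057067 / 81765651702880859375-4878496030197264090545154591018861861399391600016105668608*sqrt(221) / 8503627777099609375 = -8215364120720368919096593000000000000000.00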